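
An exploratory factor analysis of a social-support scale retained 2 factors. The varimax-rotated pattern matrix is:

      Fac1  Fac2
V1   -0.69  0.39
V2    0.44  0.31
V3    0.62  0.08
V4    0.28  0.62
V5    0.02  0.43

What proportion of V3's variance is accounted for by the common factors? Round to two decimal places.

h² = 0.62² + 0.08² = 0.3844 + 0.0064 = 0.3908

0.39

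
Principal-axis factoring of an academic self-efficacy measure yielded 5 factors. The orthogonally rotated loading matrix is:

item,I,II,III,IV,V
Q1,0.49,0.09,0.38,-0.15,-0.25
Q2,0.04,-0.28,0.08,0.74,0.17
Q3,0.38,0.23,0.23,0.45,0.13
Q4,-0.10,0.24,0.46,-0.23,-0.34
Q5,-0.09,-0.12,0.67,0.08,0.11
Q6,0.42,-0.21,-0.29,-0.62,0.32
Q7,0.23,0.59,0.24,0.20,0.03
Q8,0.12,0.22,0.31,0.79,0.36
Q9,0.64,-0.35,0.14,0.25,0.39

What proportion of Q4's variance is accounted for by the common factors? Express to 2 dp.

0.45

h² = (-0.10)² + 0.24² + 0.46² + (-0.23)² + (-0.34)² = 0.0100 + 0.0576 + 0.2116 + 0.0529 + 0.1156 = 0.4477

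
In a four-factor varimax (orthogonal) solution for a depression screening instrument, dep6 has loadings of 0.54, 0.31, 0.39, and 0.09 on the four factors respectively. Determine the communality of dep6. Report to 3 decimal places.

h² = 0.54² + 0.31² + 0.39² + 0.09² = 0.2916 + 0.0961 + 0.1521 + 0.0081 = 0.5479

0.548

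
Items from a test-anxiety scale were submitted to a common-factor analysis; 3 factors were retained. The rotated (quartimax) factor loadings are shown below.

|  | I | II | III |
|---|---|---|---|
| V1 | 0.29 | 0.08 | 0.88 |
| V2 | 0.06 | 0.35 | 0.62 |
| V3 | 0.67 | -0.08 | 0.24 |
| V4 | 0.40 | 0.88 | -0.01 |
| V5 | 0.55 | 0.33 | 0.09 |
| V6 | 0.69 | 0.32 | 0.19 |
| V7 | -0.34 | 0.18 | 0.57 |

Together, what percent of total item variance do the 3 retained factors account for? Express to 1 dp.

Communalities: 0.8649, 0.5105, 0.5129, 0.9345, 0.4195, 0.6146, 0.4729; Σh² = 4.3298.
Total variance with 7 standardized items is 7, so the solution explains 4.3298/7 = 0.6185 = 61.85%.

61.9%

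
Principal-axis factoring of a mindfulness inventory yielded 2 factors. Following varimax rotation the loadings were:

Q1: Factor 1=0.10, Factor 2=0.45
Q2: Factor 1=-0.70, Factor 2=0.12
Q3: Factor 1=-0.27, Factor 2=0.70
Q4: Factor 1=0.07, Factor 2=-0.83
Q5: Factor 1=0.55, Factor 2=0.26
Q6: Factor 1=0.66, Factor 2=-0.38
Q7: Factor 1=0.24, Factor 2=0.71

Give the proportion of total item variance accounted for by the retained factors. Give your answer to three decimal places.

Communalities: 0.2125, 0.5044, 0.5629, 0.6938, 0.3701, 0.5800, 0.5617; Σh² = 3.4854.
Total variance with 7 standardized items is 7, so the solution explains 3.4854/7 = 0.4979.

0.498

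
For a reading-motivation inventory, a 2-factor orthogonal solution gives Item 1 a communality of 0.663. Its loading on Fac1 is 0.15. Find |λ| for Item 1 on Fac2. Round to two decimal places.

Under orthogonal rotation h² = Σλ², so λ_Fac2² = h² − (0.0225) = 0.663 − 0.0225 = 0.6405.
|λ| = √0.6405 = 0.8003.

0.80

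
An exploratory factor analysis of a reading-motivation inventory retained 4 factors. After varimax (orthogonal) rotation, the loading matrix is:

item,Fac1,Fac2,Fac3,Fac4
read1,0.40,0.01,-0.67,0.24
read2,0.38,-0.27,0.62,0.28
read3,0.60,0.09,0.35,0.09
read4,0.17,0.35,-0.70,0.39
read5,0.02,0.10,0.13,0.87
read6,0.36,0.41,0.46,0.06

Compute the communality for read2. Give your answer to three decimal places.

0.680

h² = 0.38² + (-0.27)² + 0.62² + 0.28² = 0.1444 + 0.0729 + 0.3844 + 0.0784 = 0.6801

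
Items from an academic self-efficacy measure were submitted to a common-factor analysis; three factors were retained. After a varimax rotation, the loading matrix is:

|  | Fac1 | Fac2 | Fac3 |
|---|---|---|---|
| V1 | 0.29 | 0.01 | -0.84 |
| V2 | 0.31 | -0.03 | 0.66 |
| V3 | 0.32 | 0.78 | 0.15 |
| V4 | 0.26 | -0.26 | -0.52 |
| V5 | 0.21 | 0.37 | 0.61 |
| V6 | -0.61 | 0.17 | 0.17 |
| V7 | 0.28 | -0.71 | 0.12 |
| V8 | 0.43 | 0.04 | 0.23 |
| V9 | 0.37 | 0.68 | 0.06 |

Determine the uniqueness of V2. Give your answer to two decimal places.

h² = 0.31² + (-0.03)² + 0.66² = 0.0961 + 0.0009 + 0.4356 = 0.5326
Uniqueness u² = 1 − h² = 1 − 0.5326 = 0.4674

0.47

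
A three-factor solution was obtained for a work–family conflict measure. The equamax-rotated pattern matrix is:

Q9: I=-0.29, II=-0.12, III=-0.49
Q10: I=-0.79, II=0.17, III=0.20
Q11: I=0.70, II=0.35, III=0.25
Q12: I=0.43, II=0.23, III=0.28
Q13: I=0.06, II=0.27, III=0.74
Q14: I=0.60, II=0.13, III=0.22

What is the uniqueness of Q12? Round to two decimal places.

0.68

h² = 0.43² + 0.23² + 0.28² = 0.1849 + 0.0529 + 0.0784 = 0.3162
Uniqueness u² = 1 − h² = 1 − 0.3162 = 0.6838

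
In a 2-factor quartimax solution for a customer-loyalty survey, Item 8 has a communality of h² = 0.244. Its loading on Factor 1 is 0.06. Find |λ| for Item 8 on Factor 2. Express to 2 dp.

Under orthogonal rotation h² = Σλ², so λ_Factor 2² = h² − (0.0036) = 0.244 − 0.0036 = 0.2404.
|λ| = √0.2404 = 0.4903.

0.49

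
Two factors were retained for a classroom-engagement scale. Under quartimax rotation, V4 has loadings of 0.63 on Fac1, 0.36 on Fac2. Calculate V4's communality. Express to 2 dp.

0.53

h² = 0.63² + 0.36² = 0.3969 + 0.1296 = 0.5265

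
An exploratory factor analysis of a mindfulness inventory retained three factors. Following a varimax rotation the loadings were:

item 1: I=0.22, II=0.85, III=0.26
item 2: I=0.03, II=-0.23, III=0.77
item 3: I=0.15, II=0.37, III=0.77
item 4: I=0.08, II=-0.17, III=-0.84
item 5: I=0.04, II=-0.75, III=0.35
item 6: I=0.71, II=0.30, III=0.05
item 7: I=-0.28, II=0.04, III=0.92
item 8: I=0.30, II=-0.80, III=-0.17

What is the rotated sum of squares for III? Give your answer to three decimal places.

SS loadings for III = 0.26² + 0.77² + 0.77² + (-0.84)² + 0.35² + 0.05² + 0.92² + (-0.17)² = 0.0676 + 0.5929 + 0.5929 + 0.7056 + 0.1225 + 0.0025 + 0.8464 + 0.0289 = 2.9593

2.959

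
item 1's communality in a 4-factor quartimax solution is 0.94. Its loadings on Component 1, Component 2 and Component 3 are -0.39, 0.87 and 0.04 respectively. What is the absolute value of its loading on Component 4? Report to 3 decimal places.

0.171

Under orthogonal rotation h² = Σλ², so λ_Component 4² = h² − (0.9106) = 0.94 − 0.9106 = 0.0294.
|λ| = √0.0294 = 0.1715.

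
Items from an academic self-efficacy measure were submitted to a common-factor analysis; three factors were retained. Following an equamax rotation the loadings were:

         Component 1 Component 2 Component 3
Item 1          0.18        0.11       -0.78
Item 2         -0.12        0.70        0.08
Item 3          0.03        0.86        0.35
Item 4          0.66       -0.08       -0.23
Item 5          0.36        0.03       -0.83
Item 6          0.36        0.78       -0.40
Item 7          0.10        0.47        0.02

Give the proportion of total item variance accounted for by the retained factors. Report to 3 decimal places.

0.639

SS loadings by factor: 0.7525, 2.0783, 1.6395; total = 4.4703.
Total variance with 7 standardized items is 7, so the solution explains 4.4703/7 = 0.6386.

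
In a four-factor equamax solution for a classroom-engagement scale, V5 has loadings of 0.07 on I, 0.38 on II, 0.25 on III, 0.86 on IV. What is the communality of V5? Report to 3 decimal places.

0.951

h² = 0.07² + 0.38² + 0.25² + 0.86² = 0.0049 + 0.1444 + 0.0625 + 0.7396 = 0.9514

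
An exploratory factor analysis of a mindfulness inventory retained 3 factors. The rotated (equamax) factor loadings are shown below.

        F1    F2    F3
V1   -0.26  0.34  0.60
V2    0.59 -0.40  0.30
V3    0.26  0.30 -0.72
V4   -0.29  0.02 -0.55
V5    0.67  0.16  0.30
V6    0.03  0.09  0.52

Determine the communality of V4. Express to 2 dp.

h² = (-0.29)² + 0.02² + (-0.55)² = 0.0841 + 0.0004 + 0.3025 = 0.3870

0.39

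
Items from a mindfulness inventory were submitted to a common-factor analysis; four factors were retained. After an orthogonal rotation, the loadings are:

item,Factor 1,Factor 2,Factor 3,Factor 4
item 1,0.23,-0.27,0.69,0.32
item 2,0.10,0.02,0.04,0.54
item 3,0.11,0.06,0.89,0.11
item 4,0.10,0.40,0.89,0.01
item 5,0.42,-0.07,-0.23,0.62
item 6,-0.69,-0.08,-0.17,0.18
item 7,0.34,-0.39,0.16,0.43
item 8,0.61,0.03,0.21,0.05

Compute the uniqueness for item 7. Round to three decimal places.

h² = 0.34² + (-0.39)² + 0.16² + 0.43² = 0.1156 + 0.1521 + 0.0256 + 0.1849 = 0.4782
Uniqueness u² = 1 − h² = 1 − 0.4782 = 0.5218

0.522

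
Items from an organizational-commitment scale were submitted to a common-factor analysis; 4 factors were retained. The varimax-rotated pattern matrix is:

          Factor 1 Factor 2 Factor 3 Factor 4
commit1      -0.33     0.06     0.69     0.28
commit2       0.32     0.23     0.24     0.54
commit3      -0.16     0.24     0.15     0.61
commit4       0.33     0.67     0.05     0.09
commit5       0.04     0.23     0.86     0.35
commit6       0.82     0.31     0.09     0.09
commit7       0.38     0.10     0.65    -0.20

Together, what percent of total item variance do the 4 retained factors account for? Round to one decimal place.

64.8%

SS loadings by factor: 1.1642, 0.7220, 1.7289, 0.9208; total = 4.5359.
Total variance with 7 standardized items is 7, so the solution explains 4.5359/7 = 0.6480 = 64.80%.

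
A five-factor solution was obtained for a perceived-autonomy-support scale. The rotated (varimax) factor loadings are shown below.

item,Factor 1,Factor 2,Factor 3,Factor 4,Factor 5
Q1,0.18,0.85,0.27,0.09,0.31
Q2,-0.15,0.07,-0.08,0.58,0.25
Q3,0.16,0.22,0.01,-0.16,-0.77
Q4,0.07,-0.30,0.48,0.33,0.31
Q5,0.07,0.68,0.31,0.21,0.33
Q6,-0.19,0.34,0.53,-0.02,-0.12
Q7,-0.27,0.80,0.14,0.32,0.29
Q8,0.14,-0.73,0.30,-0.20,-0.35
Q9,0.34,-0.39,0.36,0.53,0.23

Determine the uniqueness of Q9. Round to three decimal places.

0.269

h² = 0.34² + (-0.39)² + 0.36² + 0.53² + 0.23² = 0.1156 + 0.1521 + 0.1296 + 0.2809 + 0.0529 = 0.7311
Uniqueness u² = 1 − h² = 1 − 0.7311 = 0.2689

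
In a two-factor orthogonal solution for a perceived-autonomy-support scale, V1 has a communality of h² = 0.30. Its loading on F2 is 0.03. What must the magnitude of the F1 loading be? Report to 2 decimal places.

Under orthogonal rotation h² = Σλ², so λ_F1² = h² − (0.0009) = 0.30 − 0.0009 = 0.2991.
|λ| = √0.2991 = 0.5469.

0.55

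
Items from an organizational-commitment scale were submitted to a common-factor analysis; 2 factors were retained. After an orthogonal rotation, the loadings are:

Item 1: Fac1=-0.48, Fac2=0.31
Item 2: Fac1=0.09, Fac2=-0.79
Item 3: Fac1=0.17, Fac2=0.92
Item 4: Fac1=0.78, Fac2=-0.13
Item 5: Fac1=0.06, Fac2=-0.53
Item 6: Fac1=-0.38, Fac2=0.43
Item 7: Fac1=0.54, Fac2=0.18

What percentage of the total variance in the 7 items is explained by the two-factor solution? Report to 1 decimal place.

SS loadings by factor: 1.3154, 2.0817; total = 3.3971.
Total variance with 7 standardized items is 7, so the solution explains 3.3971/7 = 0.4853 = 48.53%.

48.5%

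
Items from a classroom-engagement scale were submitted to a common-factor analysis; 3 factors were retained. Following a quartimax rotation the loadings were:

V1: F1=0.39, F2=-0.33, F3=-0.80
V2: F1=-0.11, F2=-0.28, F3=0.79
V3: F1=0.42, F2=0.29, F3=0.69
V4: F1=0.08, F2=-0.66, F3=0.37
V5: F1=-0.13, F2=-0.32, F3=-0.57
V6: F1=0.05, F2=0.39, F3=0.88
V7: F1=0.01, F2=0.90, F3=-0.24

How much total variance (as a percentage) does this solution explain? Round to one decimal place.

73.9%

SS loadings by factor: 0.3665, 1.7715, 3.0340; total = 5.1720.
Total variance with 7 standardized items is 7, so the solution explains 5.1720/7 = 0.7389 = 73.89%.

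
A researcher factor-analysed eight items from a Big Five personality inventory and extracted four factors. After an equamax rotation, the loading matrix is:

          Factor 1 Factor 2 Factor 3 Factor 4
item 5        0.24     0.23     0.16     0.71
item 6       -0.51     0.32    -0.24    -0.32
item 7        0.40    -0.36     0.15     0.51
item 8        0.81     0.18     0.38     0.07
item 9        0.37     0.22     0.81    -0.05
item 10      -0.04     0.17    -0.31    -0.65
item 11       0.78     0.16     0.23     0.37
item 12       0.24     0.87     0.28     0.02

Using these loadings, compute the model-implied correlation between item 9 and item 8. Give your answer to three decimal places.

0.644

r̂ = Σ λ_i·λ_j across factors = (0.37)(0.81) + (0.22)(0.18) + (0.81)(0.38) + (-0.05)(0.07)
  = +0.2997 +0.0396 +0.3078 -0.0035 = 0.6436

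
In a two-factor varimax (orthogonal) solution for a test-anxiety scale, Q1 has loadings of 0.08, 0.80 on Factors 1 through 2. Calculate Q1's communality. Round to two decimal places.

h² = 0.08² + 0.80² = 0.0064 + 0.6400 = 0.6464

0.65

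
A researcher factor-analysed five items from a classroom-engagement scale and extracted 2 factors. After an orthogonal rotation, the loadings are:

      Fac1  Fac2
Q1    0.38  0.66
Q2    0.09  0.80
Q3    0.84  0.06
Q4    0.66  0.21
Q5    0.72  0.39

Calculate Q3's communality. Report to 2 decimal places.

0.71

h² = 0.84² + 0.06² = 0.7056 + 0.0036 = 0.7092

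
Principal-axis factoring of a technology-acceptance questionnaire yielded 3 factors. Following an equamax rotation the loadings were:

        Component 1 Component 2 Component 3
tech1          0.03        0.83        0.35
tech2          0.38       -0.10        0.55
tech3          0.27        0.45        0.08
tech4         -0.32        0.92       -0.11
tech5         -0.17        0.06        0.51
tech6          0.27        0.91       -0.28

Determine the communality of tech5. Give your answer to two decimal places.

0.29

h² = (-0.17)² + 0.06² + 0.51² = 0.0289 + 0.0036 + 0.2601 = 0.2926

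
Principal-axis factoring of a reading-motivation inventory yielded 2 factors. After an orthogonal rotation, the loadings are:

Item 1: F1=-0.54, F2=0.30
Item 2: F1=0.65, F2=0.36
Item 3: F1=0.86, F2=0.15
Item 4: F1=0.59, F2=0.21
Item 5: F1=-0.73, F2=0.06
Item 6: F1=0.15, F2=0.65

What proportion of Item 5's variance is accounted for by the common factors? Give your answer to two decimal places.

0.54

h² = (-0.73)² + 0.06² = 0.5329 + 0.0036 = 0.5365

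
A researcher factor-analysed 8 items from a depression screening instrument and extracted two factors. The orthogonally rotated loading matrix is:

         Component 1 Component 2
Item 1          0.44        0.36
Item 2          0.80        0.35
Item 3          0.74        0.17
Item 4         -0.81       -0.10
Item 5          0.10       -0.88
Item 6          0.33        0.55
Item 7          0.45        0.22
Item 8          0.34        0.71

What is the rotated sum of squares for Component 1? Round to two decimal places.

SS loadings for Component 1 = 0.44² + 0.80² + 0.74² + (-0.81)² + 0.10² + 0.33² + 0.45² + 0.34² = 0.1936 + 0.6400 + 0.5476 + 0.6561 + 0.0100 + 0.1089 + 0.2025 + 0.1156 = 2.4743

2.47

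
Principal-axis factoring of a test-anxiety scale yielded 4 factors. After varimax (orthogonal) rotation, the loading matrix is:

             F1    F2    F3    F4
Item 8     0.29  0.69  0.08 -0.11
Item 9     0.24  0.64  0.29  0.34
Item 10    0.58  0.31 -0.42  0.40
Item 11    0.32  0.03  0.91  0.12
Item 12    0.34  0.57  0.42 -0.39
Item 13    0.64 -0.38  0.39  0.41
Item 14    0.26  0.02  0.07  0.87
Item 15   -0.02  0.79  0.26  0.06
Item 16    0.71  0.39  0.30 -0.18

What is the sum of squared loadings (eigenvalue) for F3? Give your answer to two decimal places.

1.59

SS loadings for F3 = 0.08² + 0.29² + (-0.42)² + 0.91² + 0.42² + 0.39² + 0.07² + 0.26² + 0.30² = 0.0064 + 0.0841 + 0.1764 + 0.8281 + 0.1764 + 0.1521 + 0.0049 + 0.0676 + 0.0900 = 1.5860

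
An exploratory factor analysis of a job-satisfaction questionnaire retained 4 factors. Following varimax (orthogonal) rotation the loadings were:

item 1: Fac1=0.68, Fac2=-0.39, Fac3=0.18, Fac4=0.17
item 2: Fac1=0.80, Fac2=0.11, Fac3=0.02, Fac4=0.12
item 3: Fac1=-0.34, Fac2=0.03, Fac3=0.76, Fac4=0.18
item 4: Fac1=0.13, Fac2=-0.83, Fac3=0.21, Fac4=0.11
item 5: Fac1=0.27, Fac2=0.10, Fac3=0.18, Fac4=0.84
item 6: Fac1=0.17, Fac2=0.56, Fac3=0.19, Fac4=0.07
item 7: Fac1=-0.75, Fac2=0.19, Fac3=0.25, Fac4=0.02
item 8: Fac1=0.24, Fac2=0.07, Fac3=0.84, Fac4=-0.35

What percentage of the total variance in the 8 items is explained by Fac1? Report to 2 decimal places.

24.46%

SS loadings for Fac1 = 0.68² + 0.80² + (-0.34)² + 0.13² + 0.27² + 0.17² + (-0.75)² + 0.24² = 1.9568
With 8 standardized items, total variance = 8. Proportion = 1.9568/8 = 0.2446 → 24.46%.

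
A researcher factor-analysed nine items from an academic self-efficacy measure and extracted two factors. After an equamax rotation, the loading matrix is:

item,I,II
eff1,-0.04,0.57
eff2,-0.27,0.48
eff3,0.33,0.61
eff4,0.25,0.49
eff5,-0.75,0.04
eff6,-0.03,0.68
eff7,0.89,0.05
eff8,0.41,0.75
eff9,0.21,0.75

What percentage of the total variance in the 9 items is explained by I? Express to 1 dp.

SS loadings for I = (-0.04)² + (-0.27)² + 0.33² + 0.25² + (-0.75)² + (-0.03)² + 0.89² + 0.41² + 0.21² = 1.8136
With 9 standardized items, total variance = 9. Proportion = 1.8136/9 = 0.2015 → 20.15%.

20.2%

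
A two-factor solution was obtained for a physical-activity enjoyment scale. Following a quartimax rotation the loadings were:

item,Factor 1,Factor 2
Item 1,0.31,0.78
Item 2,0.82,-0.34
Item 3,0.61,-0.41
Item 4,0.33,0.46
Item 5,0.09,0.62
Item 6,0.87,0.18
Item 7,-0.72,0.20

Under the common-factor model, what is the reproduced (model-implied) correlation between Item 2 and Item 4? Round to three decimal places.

r̂ = Σ λ_i·λ_j across factors = (0.82)(0.33) + (-0.34)(0.46)
  = +0.2706 -0.1564 = 0.1142

0.114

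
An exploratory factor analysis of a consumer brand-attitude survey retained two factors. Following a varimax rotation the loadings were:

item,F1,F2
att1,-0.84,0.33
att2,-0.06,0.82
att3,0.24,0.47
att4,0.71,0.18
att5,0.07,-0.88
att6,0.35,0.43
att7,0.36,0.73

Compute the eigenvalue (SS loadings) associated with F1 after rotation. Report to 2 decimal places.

1.53

SS loadings for F1 = (-0.84)² + (-0.06)² + 0.24² + 0.71² + 0.07² + 0.35² + 0.36² = 0.7056 + 0.0036 + 0.0576 + 0.5041 + 0.0049 + 0.1225 + 0.1296 = 1.5279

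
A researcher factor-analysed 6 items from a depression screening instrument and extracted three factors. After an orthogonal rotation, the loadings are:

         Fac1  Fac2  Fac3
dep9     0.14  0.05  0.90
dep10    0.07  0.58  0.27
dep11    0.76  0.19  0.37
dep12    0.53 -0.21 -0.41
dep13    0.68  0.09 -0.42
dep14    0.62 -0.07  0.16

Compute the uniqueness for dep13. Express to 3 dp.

h² = 0.68² + 0.09² + (-0.42)² = 0.4624 + 0.0081 + 0.1764 = 0.6469
Uniqueness u² = 1 − h² = 1 − 0.6469 = 0.3531

0.353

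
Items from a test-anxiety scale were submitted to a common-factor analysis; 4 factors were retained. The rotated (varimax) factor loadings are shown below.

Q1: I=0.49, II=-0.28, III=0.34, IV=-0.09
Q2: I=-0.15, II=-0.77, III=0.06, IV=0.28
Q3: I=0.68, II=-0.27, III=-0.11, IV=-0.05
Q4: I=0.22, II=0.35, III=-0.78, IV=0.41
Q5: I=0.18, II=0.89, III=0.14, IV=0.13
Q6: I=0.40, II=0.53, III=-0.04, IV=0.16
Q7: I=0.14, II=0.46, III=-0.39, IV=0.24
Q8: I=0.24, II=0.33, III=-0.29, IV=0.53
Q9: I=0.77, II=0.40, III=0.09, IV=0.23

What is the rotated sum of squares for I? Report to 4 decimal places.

SS loadings for I = 0.49² + (-0.15)² + 0.68² + 0.22² + 0.18² + 0.40² + 0.14² + 0.24² + 0.77² = 0.2401 + 0.0225 + 0.4624 + 0.0484 + 0.0324 + 0.1600 + 0.0196 + 0.0576 + 0.5929 = 1.6359

1.6359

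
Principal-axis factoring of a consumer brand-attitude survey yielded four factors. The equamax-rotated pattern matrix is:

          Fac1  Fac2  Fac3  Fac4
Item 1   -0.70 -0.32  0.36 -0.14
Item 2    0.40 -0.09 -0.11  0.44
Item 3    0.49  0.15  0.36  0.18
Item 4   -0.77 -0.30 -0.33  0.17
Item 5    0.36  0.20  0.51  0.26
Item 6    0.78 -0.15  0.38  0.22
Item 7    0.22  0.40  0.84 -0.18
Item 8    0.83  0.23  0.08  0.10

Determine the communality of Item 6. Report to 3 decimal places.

0.824

h² = 0.78² + (-0.15)² + 0.38² + 0.22² = 0.6084 + 0.0225 + 0.1444 + 0.0484 = 0.8237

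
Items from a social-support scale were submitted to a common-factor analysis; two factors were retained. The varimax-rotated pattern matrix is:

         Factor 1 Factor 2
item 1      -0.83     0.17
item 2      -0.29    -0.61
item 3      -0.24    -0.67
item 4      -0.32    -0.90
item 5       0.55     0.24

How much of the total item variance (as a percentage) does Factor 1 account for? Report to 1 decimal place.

SS loadings for Factor 1 = (-0.83)² + (-0.29)² + (-0.24)² + (-0.32)² + 0.55² = 1.2355
With 5 standardized items, total variance = 5. Proportion = 1.2355/5 = 0.2471 → 24.71%.

24.7%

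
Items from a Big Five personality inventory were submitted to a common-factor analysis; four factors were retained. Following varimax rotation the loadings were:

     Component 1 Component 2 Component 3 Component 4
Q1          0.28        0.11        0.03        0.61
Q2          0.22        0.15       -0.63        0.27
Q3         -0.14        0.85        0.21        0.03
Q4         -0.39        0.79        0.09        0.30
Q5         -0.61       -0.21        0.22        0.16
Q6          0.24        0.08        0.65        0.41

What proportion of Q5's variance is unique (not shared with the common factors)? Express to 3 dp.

h² = (-0.61)² + (-0.21)² + 0.22² + 0.16² = 0.3721 + 0.0441 + 0.0484 + 0.0256 = 0.4902
Uniqueness u² = 1 − h² = 1 − 0.4902 = 0.5098

0.510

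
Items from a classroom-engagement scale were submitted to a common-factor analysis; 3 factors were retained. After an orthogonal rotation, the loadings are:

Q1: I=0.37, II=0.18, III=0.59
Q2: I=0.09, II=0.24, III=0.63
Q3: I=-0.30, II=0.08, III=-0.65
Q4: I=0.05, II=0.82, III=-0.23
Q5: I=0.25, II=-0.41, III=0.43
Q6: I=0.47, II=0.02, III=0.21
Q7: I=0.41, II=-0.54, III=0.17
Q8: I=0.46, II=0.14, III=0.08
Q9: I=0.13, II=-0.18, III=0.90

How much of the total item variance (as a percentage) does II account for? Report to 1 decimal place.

SS loadings for II = 0.18² + 0.24² + 0.08² + 0.82² + (-0.41)² + 0.02² + (-0.54)² + 0.14² + (-0.18)² = 1.2809
With 9 standardized items, total variance = 9. Proportion = 1.2809/9 = 0.1423 → 14.23%.

14.2%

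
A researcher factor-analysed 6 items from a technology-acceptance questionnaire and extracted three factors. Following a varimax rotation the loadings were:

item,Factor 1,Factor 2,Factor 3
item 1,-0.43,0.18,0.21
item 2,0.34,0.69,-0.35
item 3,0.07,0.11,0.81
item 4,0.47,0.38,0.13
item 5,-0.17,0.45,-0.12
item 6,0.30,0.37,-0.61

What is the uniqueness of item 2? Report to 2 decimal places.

0.29

h² = 0.34² + 0.69² + (-0.35)² = 0.1156 + 0.4761 + 0.1225 = 0.7142
Uniqueness u² = 1 − h² = 1 − 0.7142 = 0.2858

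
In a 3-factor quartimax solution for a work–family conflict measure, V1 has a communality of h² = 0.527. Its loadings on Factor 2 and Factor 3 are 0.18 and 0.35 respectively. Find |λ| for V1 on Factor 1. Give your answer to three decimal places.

0.610

Under orthogonal rotation h² = Σλ², so λ_Factor 1² = h² − (0.1549) = 0.527 − 0.1549 = 0.3721.
|λ| = √0.3721 = 0.6100.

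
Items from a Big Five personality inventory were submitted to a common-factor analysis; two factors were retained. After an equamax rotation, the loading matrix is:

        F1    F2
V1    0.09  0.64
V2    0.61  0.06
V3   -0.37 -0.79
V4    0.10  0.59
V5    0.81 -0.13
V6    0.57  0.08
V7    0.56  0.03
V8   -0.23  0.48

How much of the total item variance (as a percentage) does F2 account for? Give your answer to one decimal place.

20.5%

SS loadings for F2 = 0.64² + 0.06² + (-0.79)² + 0.59² + (-0.13)² + 0.08² + 0.03² + 0.48² = 1.6400
With 8 standardized items, total variance = 8. Proportion = 1.6400/8 = 0.2050 → 20.50%.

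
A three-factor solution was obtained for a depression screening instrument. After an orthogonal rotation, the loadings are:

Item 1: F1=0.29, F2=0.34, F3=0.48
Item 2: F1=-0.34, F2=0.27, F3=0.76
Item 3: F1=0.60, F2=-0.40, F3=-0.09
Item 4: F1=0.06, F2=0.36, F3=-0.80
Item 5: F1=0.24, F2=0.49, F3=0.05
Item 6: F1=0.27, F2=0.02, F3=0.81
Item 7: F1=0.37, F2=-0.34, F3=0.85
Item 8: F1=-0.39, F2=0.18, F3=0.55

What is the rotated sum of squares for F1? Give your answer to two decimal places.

0.98

SS loadings for F1 = 0.29² + (-0.34)² + 0.60² + 0.06² + 0.24² + 0.27² + 0.37² + (-0.39)² = 0.0841 + 0.1156 + 0.3600 + 0.0036 + 0.0576 + 0.0729 + 0.1369 + 0.1521 = 0.9828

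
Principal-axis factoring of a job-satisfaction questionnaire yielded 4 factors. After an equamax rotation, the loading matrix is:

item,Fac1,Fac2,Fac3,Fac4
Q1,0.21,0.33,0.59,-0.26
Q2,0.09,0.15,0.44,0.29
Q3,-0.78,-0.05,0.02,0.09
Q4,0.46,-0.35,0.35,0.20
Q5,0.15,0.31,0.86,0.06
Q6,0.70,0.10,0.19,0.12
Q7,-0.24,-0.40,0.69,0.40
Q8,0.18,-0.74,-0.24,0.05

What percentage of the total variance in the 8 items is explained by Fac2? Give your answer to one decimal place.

SS loadings for Fac2 = 0.33² + 0.15² + (-0.05)² + (-0.35)² + 0.31² + 0.10² + (-0.40)² + (-0.74)² = 1.0701
With 8 standardized items, total variance = 8. Proportion = 1.0701/8 = 0.1338 → 13.38%.

13.4%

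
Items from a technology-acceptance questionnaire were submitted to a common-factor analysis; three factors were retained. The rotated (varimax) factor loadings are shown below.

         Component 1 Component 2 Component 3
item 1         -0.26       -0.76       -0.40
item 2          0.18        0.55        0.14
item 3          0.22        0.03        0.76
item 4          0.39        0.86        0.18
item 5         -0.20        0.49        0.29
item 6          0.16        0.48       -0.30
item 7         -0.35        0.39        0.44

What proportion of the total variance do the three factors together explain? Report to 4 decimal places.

0.5556

SS loadings by factor: 0.4886, 2.2432, 1.1573; total = 3.8891.
Total variance with 7 standardized items is 7, so the solution explains 3.8891/7 = 0.5556.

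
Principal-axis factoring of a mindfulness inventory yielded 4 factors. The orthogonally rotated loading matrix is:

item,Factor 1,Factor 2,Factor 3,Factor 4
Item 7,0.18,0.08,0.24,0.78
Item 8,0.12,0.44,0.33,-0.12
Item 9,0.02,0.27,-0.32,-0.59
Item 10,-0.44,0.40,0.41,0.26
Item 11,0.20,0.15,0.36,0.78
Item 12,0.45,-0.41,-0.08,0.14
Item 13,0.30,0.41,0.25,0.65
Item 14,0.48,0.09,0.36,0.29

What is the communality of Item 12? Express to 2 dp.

0.40

h² = 0.45² + (-0.41)² + (-0.08)² + 0.14² = 0.2025 + 0.1681 + 0.0064 + 0.0196 = 0.3966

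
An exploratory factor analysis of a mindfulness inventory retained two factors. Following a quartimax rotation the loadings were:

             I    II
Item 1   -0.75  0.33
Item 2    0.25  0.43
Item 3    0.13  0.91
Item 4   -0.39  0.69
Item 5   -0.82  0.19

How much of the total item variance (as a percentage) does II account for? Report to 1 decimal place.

SS loadings for II = 0.33² + 0.43² + 0.91² + 0.69² + 0.19² = 1.6341
With 5 standardized items, total variance = 5. Proportion = 1.6341/5 = 0.3268 → 32.68%.

32.7%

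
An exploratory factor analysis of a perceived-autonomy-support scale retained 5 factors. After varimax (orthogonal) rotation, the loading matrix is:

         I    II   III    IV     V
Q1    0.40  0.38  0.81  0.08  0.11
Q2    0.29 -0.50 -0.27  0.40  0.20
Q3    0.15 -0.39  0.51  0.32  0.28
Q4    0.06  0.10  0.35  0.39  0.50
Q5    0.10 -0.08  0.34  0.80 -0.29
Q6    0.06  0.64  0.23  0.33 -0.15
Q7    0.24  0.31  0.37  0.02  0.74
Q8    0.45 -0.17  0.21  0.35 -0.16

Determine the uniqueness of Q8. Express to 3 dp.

0.576

h² = 0.45² + (-0.17)² + 0.21² + 0.35² + (-0.16)² = 0.2025 + 0.0289 + 0.0441 + 0.1225 + 0.0256 = 0.4236
Uniqueness u² = 1 − h² = 1 − 0.4236 = 0.5764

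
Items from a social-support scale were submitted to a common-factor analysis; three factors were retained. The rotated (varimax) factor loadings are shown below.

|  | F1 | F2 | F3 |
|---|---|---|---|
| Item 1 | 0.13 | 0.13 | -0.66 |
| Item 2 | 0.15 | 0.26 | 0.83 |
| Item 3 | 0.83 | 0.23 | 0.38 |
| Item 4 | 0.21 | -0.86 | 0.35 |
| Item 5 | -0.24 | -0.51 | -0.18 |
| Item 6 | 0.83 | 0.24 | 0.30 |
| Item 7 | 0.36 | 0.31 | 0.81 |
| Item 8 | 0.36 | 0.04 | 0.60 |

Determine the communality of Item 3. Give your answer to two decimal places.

h² = 0.83² + 0.23² + 0.38² = 0.6889 + 0.0529 + 0.1444 = 0.8862

0.89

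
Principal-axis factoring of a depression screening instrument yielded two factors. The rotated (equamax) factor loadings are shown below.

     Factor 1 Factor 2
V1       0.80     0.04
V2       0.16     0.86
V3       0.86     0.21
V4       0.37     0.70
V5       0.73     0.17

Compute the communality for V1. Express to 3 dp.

0.642

h² = 0.80² + 0.04² = 0.6400 + 0.0016 = 0.6416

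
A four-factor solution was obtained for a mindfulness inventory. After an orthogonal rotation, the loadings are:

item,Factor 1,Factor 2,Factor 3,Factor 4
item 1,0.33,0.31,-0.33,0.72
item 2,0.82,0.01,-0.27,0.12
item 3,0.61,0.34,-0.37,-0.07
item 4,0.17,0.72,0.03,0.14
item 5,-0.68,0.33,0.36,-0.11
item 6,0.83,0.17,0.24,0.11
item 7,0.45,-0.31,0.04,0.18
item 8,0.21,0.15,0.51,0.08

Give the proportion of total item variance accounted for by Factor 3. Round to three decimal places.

0.096

SS loadings for Factor 3 = (-0.33)² + (-0.27)² + (-0.37)² + 0.03² + 0.36² + 0.24² + 0.04² + 0.51² = 0.7685
Proportion of variance = 0.7685 / 8 = 0.0961.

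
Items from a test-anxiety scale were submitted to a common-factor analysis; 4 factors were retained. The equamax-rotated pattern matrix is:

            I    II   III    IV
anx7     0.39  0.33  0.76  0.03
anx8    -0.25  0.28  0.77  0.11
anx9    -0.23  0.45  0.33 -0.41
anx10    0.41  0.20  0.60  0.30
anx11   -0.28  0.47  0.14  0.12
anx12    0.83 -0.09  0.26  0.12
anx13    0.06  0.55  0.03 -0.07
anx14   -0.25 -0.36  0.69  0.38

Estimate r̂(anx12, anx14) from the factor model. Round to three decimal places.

0.050

r̂ = Σ λ_i·λ_j across factors = (0.83)(-0.25) + (-0.09)(-0.36) + (0.26)(0.69) + (0.12)(0.38)
  = -0.2075 +0.0324 +0.1794 +0.0456 = 0.0499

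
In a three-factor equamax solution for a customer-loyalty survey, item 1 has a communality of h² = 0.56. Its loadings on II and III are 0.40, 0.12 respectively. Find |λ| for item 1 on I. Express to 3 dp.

Under orthogonal rotation h² = Σλ², so λ_I² = h² − (0.1744) = 0.56 − 0.1744 = 0.3856.
|λ| = √0.3856 = 0.6210.

0.621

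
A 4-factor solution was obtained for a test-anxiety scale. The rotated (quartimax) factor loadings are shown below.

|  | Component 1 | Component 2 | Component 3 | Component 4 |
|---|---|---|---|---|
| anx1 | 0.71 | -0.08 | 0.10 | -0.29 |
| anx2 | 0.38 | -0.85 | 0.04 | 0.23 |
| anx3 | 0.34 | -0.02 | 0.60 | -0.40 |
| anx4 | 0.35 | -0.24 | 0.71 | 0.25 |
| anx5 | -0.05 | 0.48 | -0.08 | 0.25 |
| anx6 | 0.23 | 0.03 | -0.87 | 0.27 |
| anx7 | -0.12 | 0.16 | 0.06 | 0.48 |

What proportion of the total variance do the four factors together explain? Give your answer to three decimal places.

SS loadings by factor: 0.9564, 1.0438, 1.6426, 0.7253; total = 4.3681.
Total variance with 7 standardized items is 7, so the solution explains 4.3681/7 = 0.6240.

0.624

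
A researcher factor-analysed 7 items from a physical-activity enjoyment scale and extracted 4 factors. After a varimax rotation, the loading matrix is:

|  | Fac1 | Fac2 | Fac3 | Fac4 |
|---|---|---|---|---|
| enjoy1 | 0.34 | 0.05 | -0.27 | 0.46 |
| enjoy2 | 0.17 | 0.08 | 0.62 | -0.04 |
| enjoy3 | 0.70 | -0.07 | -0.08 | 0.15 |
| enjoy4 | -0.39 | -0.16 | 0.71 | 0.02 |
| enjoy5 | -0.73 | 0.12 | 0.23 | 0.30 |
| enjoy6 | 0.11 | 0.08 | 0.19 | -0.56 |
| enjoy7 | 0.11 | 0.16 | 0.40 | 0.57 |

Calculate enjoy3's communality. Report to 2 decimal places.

h² = 0.70² + (-0.07)² + (-0.08)² + 0.15² = 0.4900 + 0.0049 + 0.0064 + 0.0225 = 0.5238

0.52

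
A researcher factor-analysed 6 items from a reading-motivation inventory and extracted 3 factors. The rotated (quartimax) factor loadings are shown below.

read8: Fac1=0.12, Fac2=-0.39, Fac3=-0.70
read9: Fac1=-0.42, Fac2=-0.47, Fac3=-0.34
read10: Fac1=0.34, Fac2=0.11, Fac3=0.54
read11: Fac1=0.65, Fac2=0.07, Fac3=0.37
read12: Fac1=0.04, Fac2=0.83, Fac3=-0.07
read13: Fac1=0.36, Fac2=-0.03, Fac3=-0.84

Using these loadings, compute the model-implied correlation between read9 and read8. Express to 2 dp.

r̂ = Σ λ_i·λ_j across factors = (-0.42)(0.12) + (-0.47)(-0.39) + (-0.34)(-0.70)
  = -0.0504 +0.1833 +0.2380 = 0.3709

0.37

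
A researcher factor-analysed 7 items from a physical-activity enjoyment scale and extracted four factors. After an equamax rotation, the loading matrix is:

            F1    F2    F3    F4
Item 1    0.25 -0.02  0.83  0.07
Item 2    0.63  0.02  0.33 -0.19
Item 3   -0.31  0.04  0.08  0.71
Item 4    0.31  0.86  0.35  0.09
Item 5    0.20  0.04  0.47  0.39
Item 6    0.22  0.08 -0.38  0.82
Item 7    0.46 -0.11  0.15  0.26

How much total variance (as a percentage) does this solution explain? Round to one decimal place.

SS loadings by factor: 0.9516, 0.7621, 1.3145, 1.4453; total = 4.4735.
Total variance with 7 standardized items is 7, so the solution explains 4.4735/7 = 0.6391 = 63.91%.

63.9%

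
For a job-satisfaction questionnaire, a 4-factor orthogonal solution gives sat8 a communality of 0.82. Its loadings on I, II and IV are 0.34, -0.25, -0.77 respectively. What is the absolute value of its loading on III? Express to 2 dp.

0.22

Under orthogonal rotation h² = Σλ², so λ_III² = h² − (0.7710) = 0.82 − 0.7710 = 0.0490.
|λ| = √0.0490 = 0.2214.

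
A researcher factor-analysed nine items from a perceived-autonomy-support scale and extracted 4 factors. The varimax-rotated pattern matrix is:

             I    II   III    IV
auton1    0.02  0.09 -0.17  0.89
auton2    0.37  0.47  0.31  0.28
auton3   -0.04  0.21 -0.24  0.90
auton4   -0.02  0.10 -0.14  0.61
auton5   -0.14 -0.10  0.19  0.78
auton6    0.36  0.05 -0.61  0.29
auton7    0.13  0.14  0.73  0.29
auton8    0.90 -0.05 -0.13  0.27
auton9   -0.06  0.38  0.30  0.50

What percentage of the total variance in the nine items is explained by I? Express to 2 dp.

12.43%

SS loadings for I = 0.02² + 0.37² + (-0.04)² + (-0.02)² + (-0.14)² + 0.36² + 0.13² + 0.90² + (-0.06)² = 1.1190
With 9 standardized items, total variance = 9. Proportion = 1.1190/9 = 0.1243 → 12.43%.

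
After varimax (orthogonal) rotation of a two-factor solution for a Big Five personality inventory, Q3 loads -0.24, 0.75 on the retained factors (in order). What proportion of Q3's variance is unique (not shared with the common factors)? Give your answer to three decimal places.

0.380

h² = (-0.24)² + 0.75² = 0.0576 + 0.5625 = 0.6201
Uniqueness u² = 1 − h² = 1 − 0.6201 = 0.3799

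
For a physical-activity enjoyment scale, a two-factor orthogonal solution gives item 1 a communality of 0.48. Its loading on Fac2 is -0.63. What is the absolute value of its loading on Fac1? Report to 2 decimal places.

Under orthogonal rotation h² = Σλ², so λ_Fac1² = h² − (0.3969) = 0.48 − 0.3969 = 0.0831.
|λ| = √0.0831 = 0.2883.

0.29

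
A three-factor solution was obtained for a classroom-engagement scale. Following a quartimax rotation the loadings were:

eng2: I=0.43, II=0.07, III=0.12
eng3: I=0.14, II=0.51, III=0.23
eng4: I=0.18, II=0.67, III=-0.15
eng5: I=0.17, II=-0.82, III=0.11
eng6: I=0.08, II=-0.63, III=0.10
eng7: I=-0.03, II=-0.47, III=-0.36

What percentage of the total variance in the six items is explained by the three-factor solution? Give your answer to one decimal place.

SS loadings by factor: 0.2731, 2.0041, 0.2415; total = 2.5187.
Total variance with 6 standardized items is 6, so the solution explains 2.5187/6 = 0.4198 = 41.98%.

42.0%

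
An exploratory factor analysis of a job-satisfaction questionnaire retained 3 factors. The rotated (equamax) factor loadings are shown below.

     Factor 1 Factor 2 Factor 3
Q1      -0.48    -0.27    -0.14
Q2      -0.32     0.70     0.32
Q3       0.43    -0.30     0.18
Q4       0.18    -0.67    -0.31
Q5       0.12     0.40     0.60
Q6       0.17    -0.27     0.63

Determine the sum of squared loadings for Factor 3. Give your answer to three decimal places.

SS loadings for Factor 3 = (-0.14)² + 0.32² + 0.18² + (-0.31)² + 0.60² + 0.63² = 0.0196 + 0.1024 + 0.0324 + 0.0961 + 0.3600 + 0.3969 = 1.0074

1.007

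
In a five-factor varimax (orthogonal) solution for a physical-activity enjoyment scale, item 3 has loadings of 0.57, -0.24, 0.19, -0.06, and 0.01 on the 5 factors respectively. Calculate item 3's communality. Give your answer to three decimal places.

0.422

h² = 0.57² + (-0.24)² + 0.19² + (-0.06)² + 0.01² = 0.3249 + 0.0576 + 0.0361 + 0.0036 + 0.0001 = 0.4223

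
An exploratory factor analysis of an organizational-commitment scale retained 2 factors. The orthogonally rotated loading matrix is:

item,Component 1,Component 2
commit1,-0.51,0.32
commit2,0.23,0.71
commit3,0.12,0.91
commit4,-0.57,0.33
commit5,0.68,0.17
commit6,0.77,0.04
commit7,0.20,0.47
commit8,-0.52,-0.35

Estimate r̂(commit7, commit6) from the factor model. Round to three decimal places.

0.173

r̂ = Σ λ_i·λ_j across factors = (0.20)(0.77) + (0.47)(0.04)
  = +0.1540 +0.0188 = 0.1728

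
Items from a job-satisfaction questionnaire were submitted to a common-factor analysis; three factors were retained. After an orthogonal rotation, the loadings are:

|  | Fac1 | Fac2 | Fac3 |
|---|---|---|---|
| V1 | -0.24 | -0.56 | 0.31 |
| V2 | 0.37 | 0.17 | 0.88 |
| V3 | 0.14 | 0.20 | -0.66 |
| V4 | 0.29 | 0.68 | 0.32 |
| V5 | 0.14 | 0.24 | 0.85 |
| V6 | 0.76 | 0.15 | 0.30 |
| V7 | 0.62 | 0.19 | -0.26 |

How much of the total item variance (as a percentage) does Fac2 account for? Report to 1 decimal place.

13.7%

SS loadings for Fac2 = (-0.56)² + 0.17² + 0.20² + 0.68² + 0.24² + 0.15² + 0.19² = 0.9611
With 7 standardized items, total variance = 7. Proportion = 0.9611/7 = 0.1373 → 13.73%.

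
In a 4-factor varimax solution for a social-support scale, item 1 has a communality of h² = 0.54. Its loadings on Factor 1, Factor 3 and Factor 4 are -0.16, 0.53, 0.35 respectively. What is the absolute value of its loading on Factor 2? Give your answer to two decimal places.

0.33

Under orthogonal rotation h² = Σλ², so λ_Factor 2² = h² − (0.4290) = 0.54 − 0.4290 = 0.1110.
|λ| = √0.1110 = 0.3332.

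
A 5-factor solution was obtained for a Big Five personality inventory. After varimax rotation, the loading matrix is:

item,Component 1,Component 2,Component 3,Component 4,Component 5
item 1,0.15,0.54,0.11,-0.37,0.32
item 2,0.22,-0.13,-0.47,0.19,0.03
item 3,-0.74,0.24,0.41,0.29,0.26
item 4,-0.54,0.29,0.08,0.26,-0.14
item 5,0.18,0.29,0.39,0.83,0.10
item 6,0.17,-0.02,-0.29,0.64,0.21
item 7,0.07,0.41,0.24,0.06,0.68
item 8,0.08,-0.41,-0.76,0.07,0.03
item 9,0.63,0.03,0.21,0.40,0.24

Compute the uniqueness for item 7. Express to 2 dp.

0.30

h² = 0.07² + 0.41² + 0.24² + 0.06² + 0.68² = 0.0049 + 0.1681 + 0.0576 + 0.0036 + 0.4624 = 0.6966
Uniqueness u² = 1 − h² = 1 − 0.6966 = 0.3034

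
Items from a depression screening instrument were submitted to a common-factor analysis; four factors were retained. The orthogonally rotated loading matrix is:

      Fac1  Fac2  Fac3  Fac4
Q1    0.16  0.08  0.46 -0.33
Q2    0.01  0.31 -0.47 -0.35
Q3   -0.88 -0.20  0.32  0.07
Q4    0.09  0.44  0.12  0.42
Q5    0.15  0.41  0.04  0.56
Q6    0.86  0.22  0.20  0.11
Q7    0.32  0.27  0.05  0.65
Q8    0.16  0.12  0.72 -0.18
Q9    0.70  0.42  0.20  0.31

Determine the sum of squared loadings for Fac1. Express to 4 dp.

2.1883

SS loadings for Fac1 = 0.16² + 0.01² + (-0.88)² + 0.09² + 0.15² + 0.86² + 0.32² + 0.16² + 0.70² = 0.0256 + 0.0001 + 0.7744 + 0.0081 + 0.0225 + 0.7396 + 0.1024 + 0.0256 + 0.4900 = 2.1883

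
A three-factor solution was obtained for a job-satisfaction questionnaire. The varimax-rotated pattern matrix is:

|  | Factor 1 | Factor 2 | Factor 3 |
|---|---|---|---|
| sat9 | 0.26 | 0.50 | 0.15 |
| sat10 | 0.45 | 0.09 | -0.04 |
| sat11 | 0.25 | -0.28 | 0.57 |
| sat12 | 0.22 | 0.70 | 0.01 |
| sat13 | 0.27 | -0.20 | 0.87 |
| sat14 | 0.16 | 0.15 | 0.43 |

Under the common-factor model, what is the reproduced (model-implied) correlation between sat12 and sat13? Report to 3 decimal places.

r̂ = Σ λ_i·λ_j across factors = (0.22)(0.27) + (0.70)(-0.20) + (0.01)(0.87)
  = +0.0594 -0.1400 +0.0087 = -0.0719

-0.072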